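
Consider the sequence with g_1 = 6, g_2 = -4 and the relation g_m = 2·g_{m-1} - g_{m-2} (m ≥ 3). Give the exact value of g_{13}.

Iterate the recurrence:
g_3 = -14;  g_4 = -24;  g_5 = -34;  …;  g_{10} = -84;  g_{11} = -94;  g_{12} = -104;  g_{13} = -114.
(Characteristic roots are 1 and 1.)

-114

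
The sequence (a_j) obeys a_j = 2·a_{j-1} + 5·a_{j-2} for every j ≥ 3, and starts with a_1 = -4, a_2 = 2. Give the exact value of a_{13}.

-2200684

Iterate the recurrence:
a_3 = -16;  a_4 = -22;  a_5 = -124;  …;  a_{10} = -53518;  a_{11} = -185056;  a_{12} = -637702;  a_{13} = -2200684.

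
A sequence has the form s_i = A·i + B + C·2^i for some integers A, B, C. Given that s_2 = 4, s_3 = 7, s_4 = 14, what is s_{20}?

1048558

At i = 2, 3, 4: 2A + B + 4C = 4; 3A + B + 8C = 7; 4A + B + 16C = 14.
Subtracting the first from the second: A + 4C = 3.
Subtracting the second from the third: A + 8C = 7.
Solving: C = 1, A = -1, then B = 2.
So s_i = -1·i + 2 + 1·2^i; at i=20 this is 1048558.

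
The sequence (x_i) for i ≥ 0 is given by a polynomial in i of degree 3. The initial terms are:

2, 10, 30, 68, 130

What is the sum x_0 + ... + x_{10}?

1st diffs: 8, 20, 38, 62.
2nd diffs: 12, 18, 24.
3rd diffs: 6, 6 (constant).
So x_i = i^3 + 3i^2 + 4i + 2.
Continuing: …, 222, 350, 520, 738, …, x_{10} = 1342.
Summing i = 0..10 (11 terms) gives 4422.

4422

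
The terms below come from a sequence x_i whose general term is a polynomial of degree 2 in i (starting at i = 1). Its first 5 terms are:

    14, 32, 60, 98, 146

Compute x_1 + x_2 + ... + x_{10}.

2150

1st diffs: 18, 28, 38, 48.
2nd diffs: 10, 10, 10 (constant).
Newton forward-difference form: x_i = 14 + 18·C(i-1,1) + 10·C(i-1,2).
Continuing: …, 204, 272, 350, 438, …, x_{10} = 536.
Summing i = 1..10 (10 terms) gives 2150.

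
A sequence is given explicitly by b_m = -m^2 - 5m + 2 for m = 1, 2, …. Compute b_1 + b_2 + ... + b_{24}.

Over m = 1..24: Σm = 300, Σm² = 4900.
Total = (-1)·4900 + (-5)·300 + (2)·24 = -6352.

-6352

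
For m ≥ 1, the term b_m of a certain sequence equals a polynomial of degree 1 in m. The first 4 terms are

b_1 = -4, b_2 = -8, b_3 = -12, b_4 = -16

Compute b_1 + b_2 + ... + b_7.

-112

1st diffs: -4, -4, -4 (constant).
So b_m = -4m.
Continuing: -20, -24, -28.
Summing m = 1..7 (7 terms) gives -112.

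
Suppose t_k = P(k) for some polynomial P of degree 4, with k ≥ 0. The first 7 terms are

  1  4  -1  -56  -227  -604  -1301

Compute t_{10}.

-10409

1st diffs: 3, -5, -55, -171, -377, -697.
2nd diffs: -8, -50, -116, -206, -320.
3rd diffs: -42, -66, -90, -114.
4th diffs: -24, -24, -24 (constant).
So t_k = -k^4 - k^3 + 6k^2 - k + 1.
Evaluating at k = 10 gives t_{10} = -10409.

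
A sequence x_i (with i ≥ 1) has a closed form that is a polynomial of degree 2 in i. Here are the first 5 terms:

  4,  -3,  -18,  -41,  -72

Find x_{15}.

-822

1st diffs: -7, -15, -23, -31.
2nd diffs: -8, -8, -8 (constant).
Newton forward-difference form: x_i = 4 + (-7)·C(i-1,1) + (-8)·C(i-1,2).
At i = 15: i-1 = 14, so x_{15} = 4 - 98 - 728 = -822.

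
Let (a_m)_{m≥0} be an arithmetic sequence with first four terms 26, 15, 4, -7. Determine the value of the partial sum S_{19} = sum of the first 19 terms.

-1387

Common difference d = -11.
a_m = 26 + (m - 0)·(-11).
a_{18} = -172; S = 19·(26 + (-172))/2 = -1387.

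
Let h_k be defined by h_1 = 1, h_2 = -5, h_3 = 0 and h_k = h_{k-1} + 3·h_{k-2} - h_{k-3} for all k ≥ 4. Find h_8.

h_4 = -16; h_5 = -11; h_6 = -59; h_7 = -76; h_8 = -242.

-242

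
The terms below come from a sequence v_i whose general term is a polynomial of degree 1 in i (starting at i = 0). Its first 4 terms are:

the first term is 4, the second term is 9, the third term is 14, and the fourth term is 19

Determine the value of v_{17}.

1st diffs: 5, 5, 5 (constant).
So v_i = 5i + 4.
Evaluating at i = 17 gives v_{17} = 89.

89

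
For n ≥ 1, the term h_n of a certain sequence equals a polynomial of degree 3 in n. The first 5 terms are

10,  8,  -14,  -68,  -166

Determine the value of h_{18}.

1st diffs: -2, -22, -54, -98.
2nd diffs: -20, -32, -44.
3rd diffs: -12, -12 (constant).
Newton forward-difference form: h_n = 10 + (-2)·C(n-1,1) + (-20)·C(n-1,2) + (-12)·C(n-1,3).
At n = 18: n-1 = 17, so h_{18} = 10 - 34 - 2720 - 8160 = -10904.

-10904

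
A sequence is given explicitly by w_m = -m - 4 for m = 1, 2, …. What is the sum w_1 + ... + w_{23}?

-368

Over m = 1..23: Σm = 276.
Total = (-1)·276 + (-4)·23 = -368.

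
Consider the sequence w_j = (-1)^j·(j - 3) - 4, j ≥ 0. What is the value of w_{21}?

(-1)^21 = -1; j - 3 at j=21 is 18; so w_{21} = -22.

-22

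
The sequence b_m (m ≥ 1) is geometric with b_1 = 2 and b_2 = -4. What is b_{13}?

8192

Common ratio r = -2.
b_m = 2·(-2)^(m-1).
b_{13} = 2·(-2)^12 = 8192.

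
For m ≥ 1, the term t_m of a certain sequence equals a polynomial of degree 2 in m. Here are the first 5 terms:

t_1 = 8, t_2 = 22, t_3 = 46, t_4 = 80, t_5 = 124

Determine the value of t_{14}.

970

1st diffs: 14, 24, 34, 44.
2nd diffs: 10, 10, 10 (constant).
Newton forward-difference form: t_m = 8 + 14·C(m-1,1) + 10·C(m-1,2).
At m = 14: m-1 = 13, so t_{14} = 8 + 182 + 780 = 970.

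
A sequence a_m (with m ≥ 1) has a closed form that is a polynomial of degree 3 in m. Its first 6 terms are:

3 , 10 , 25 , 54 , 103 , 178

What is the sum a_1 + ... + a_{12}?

5228

1st diffs: 7, 15, 29, 49, 75.
2nd diffs: 8, 14, 20, 26.
3rd diffs: 6, 6, 6 (constant).
Newton forward-difference form: a_m = 3 + 7·C(m-1,1) + 8·C(m-1,2) + 6·C(m-1,3).
Continuing: …, 285, 430, 619, 858, …, a_{12} = 1510.
Summing m = 1..12 (12 terms) gives 5228.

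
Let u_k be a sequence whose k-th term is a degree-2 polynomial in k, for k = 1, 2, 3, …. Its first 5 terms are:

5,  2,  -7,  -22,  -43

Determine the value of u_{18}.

-862

1st diffs: -3, -9, -15, -21.
2nd diffs: -6, -6, -6 (constant).
Newton forward-difference form: u_k = 5 + (-3)·C(k-1,1) + (-6)·C(k-1,2).
At k = 18: k-1 = 17, so u_{18} = 5 - 51 - 816 = -862.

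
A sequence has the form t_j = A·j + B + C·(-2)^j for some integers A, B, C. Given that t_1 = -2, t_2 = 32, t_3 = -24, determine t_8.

Plug in j = 1, 2, 3: A + B - 2C = -2; 2A + B + 4C = 32; 3A + B - 8C = -24.
Subtracting the first from the second: A + 6C = 34.
Subtracting the second from the third: A - 12C = -56.
Solving: C = 5, A = 4, then B = 4.
Therefore t_8 = 32 + 4 + 5·256 = 1316.

1316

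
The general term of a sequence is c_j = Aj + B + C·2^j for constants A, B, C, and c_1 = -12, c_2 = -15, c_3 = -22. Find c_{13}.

Plug in j = 1, 2, 3: A + B + 2C = -12; 2A + B + 4C = -15; 3A + B + 8C = -22.
Subtracting the first from the second: A + 2C = -3.
Subtracting the second from the third: A + 4C = -7.
Solving: C = -2, A = 1, then B = -9.
So c_j = 1·j + (-9) + (-2)·2^j; at j=13 this is -16380.

-16380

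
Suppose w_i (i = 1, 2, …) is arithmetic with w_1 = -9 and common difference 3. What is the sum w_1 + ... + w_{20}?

390

w_i = -9 + (i - 1)·3.
w_{20} = 48; S = 20·(-9 + 48)/2 = 390.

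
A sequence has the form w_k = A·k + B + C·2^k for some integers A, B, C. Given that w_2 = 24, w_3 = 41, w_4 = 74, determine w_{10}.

Write the equations: 2A + B + 4C = 24; 3A + B + 8C = 41; 4A + B + 16C = 74.
Subtracting the first from the second: A + 4C = 17.
Subtracting the second from the third: A + 8C = 33.
Solving: C = 4, A = 1, then B = 6.
So w_k = 1·k + 6 + 4·2^k; at k=10 this is 4112.

4112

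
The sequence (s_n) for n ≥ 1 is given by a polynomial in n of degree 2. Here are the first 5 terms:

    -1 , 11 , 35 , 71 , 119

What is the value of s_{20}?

2279

1st diffs: 12, 24, 36, 48.
2nd diffs: 12, 12, 12 (constant).
Newton forward-difference form: s_n = -1 + 12·C(n-1,1) + 12·C(n-1,2).
At n = 20: n-1 = 19, so s_{20} = -1 + 228 + 2052 = 2279.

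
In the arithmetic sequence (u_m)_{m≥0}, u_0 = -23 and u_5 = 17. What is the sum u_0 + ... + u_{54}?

10615

Common difference d = (17 - (-23)) / (5 - 0) = 8.
u_m = -23 + (m - 0)·8.
u_{54} = 409; S = 55·(-23 + 409)/2 = 10615.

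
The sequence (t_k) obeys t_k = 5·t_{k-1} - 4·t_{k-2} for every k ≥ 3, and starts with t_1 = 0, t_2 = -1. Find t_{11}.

Compute successive terms:
t_3 = -5; t_4 = -21; t_5 = -85; t_6 = -341; t_7 = -1365; t_8 = -5461; t_9 = -21845; t_{10} = -87381; t_{11} = -349525.
(Characteristic roots are 4 and 1.)

-349525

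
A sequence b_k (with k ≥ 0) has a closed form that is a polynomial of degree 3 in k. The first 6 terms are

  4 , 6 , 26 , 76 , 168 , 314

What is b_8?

1196

1st diffs: 2, 20, 50, 92, 146.
2nd diffs: 18, 30, 42, 54.
3rd diffs: 12, 12, 12 (constant).
So b_k = 2k^3 + 3k^2 - 3k + 4.
Evaluating at k = 8 gives b_8 = 1196.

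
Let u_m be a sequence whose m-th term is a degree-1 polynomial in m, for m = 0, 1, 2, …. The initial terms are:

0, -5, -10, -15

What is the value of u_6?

1st diffs: -5, -5, -5 (constant).
So u_m = -5m.
Evaluating at m = 6 gives u_6 = -30.

-30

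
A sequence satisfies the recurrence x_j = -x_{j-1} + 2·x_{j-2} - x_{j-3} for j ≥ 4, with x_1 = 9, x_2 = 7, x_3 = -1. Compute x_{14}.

13300

Applying the relation repeatedly:
x_4 = 6; x_5 = -15; x_6 = 28; …; x_{11} = -1342; x_{12} = 2883; x_{13} = -6192; x_{14} = 13300.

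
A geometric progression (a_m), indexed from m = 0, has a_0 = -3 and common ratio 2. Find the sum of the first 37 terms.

a_m = (-3)·2^(m-0).
S = (-3)·(2^37 - 1)/(2 - 1) = (-3)·(137438953472 - 1)/(1) = -412316860413.

-412316860413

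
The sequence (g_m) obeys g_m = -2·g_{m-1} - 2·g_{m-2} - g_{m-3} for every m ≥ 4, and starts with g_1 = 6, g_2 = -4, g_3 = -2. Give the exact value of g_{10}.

Applying the relation repeatedly:
g_4 = 6, g_5 = -4, g_6 = -2, g_7 = 6, g_8 = -4, g_9 = -2, g_{10} = 6.

6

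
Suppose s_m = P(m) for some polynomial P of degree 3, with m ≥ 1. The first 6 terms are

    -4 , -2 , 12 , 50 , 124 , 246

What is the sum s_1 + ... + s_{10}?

1st diffs: 2, 14, 38, 74, 122.
2nd diffs: 12, 24, 36, 48.
3rd diffs: 12, 12, 12 (constant).
Newton forward-difference form: s_m = -4 + 2·C(m-1,1) + 12·C(m-1,2) + 12·C(m-1,3).
Continuing: 428, 682, 1020, 1454.
Summing m = 1..10 (10 terms) gives 4010.

4010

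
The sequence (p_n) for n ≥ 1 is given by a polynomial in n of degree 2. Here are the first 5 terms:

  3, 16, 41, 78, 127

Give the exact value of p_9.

1st diffs: 13, 25, 37, 49.
2nd diffs: 12, 12, 12 (constant).
Newton forward-difference form: p_n = 3 + 13·C(n-1,1) + 12·C(n-1,2).
At n = 9: n-1 = 8, so p_9 = 3 + 104 + 336 = 443.

443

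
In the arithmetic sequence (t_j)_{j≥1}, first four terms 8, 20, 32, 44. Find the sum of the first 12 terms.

Common difference d = 12.
t_j = 8 + (j - 1)·12.
t_{12} = 140; S = 12·(8 + 140)/2 = 888.

888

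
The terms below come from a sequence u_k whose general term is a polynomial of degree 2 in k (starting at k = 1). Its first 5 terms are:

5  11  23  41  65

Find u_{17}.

821

1st diffs: 6, 12, 18, 24.
2nd diffs: 6, 6, 6 (constant).
So u_k = 3k^2 - 3k + 5.
Evaluating at k = 17 gives u_{17} = 821.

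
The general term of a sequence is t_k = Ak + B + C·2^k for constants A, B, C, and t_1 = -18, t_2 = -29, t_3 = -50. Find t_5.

-172

The three given values yield: A + B + 2C = -18; 2A + B + 4C = -29; 3A + B + 8C = -50.
Subtracting the first from the second: A + 2C = -11.
Subtracting the second from the third: A + 4C = -21.
Solving: C = -5, A = -1, then B = -7.
So t_k = -1·k + (-7) + (-5)·2^k; at k=5 this is -172.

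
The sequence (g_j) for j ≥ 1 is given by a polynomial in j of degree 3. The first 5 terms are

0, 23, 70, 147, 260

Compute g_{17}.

6608

1st diffs: 23, 47, 77, 113.
2nd diffs: 24, 30, 36.
3rd diffs: 6, 6 (constant).
Newton forward-difference form: g_j = 23·C(j-1,1) + 24·C(j-1,2) + 6·C(j-1,3).
At j = 17: j-1 = 16, so g_{17} = 368 + 2880 + 3360 = 6608.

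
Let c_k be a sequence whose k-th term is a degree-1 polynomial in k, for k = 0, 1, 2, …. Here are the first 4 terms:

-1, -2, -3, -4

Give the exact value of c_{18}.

-19

1st diffs: -1, -1, -1 (constant).
So c_k = -k - 1.
Evaluating at k = 18 gives c_{18} = -19.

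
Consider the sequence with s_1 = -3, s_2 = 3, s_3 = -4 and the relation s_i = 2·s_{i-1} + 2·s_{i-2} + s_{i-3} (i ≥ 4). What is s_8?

-349

Applying the relation repeatedly:
s_4 = -5, s_5 = -15, s_6 = -44, s_7 = -123, s_8 = -349.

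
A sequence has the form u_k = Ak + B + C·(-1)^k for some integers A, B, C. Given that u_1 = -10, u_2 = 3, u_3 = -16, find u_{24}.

-63

Plug in k = 1, 2, 3: A + B - C = -10; 2A + B + C = 3; 3A + B - C = -16.
Subtracting the first from the second: A + 2C = 13.
Subtracting the second from the third: A - 2C = -19.
Solving: C = 8, A = -3, then B = 1.
Hence u_{24} = -3·24 + 1 + 8·1 = -63.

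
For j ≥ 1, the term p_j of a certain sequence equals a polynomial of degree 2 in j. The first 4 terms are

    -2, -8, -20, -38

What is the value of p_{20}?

1st diffs: -6, -12, -18.
2nd diffs: -6, -6 (constant).
Newton forward-difference form: p_j = -2 + (-6)·C(j-1,1) + (-6)·C(j-1,2).
At j = 20: j-1 = 19, so p_{20} = -2 - 114 - 1026 = -1142.

-1142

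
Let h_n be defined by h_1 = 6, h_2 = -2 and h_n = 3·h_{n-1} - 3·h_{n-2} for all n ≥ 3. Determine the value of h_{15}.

Compute successive terms:
h_3 = -24; h_4 = -66; h_5 = -126; …; h_{12} = 4860; h_{13} = 4374; h_{14} = -1458; h_{15} = -17496.

-17496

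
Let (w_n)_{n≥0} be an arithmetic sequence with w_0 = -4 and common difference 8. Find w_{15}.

w_n = -4 + (n - 0)·8.
w_{15} = -4 + 15·8 = 116.

116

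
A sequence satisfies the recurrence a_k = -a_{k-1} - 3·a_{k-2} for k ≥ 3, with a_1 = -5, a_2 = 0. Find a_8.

a_3 = 15  a_4 = -15  a_5 = -30  a_6 = 75  a_7 = 15  a_8 = -240.

-240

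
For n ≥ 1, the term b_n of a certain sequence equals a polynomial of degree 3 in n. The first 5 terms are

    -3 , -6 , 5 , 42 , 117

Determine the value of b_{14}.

1st diffs: -3, 11, 37, 75.
2nd diffs: 14, 26, 38.
3rd diffs: 12, 12 (constant).
Newton forward-difference form: b_n = -3 + (-3)·C(n-1,1) + 14·C(n-1,2) + 12·C(n-1,3).
At n = 14: n-1 = 13, so b_{14} = -3 - 39 + 1092 + 3432 = 4482.

4482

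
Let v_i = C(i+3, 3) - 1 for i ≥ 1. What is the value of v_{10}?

285

C(13, 3) = 286, so v_{10} = 285.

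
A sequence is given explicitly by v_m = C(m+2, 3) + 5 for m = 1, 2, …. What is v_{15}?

685

C(17, 3) = 680, so v_{15} = 685.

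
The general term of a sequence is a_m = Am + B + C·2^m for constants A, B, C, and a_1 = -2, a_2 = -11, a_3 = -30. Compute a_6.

At m = 1, 2, 3: A + B + 2C = -2; 2A + B + 4C = -11; 3A + B + 8C = -30.
Subtracting the first from the second: A + 2C = -9.
Subtracting the second from the third: A + 4C = -19.
Solving: C = -5, A = 1, then B = 7.
Therefore a_6 = 6 + 7 + (-5)·64 = -307.

-307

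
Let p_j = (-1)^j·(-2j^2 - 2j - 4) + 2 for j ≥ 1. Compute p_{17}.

618

(-1)^17 = -1; -2j^2 - 2j - 4 at j=17 is -616; so p_{17} = 618.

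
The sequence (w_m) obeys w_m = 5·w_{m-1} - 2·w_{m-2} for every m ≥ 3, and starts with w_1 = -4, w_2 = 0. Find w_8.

17480

Applying the relation repeatedly:
w_3 = 8;  w_4 = 40;  w_5 = 184;  w_6 = 840;  w_7 = 3832;  w_8 = 17480.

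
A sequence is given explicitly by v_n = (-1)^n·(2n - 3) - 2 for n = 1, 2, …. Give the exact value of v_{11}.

-21

(-1)^11 = -1; 2n - 3 at n=11 is 19; so v_{11} = -21.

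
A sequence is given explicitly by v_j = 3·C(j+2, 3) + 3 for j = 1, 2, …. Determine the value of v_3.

C(5, 3) = 10, so v_3 = 33.

33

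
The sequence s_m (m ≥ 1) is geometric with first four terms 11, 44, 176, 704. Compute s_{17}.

Common ratio r = 4.
s_m = 11·4^(m-1).
s_{17} = 11·4^16 = 47244640256.

47244640256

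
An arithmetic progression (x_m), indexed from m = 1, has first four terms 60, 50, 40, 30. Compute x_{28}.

Common difference d = -10.
x_m = 60 + (m - 1)·(-10).
x_{28} = 60 + 27·(-10) = -210.

-210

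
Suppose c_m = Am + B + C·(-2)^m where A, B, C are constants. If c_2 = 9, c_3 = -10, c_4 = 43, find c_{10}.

2089

Plug in m = 2, 3, 4: 2A + B + 4C = 9; 3A + B - 8C = -10; 4A + B + 16C = 43.
Subtracting the first from the second: A - 12C = -19.
Subtracting the second from the third: A + 24C = 53.
Solving: C = 2, A = 5, then B = -9.
Hence c_{10} = 5·10 + (-9) + 2·1024 = 2089.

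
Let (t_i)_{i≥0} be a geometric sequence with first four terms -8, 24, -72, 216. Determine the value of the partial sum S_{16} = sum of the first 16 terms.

86093440

Common ratio r = -3.
t_i = (-8)·(-3)^(i-0).
S = (-8)·((-3)^16 - 1)/(-3 - 1) = (-8)·(43046721 - 1)/(-4) = 86093440.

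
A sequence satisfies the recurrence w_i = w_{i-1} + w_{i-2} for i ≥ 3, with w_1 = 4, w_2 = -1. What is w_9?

Iterate the recurrence:
w_3 = 3, w_4 = 2, w_5 = 5, w_6 = 7, w_7 = 12, w_8 = 19, w_9 = 31.

31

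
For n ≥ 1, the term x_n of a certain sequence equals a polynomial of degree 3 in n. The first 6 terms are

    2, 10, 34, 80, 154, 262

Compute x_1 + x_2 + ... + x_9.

1st diffs: 8, 24, 46, 74, 108.
2nd diffs: 16, 22, 28, 34.
3rd diffs: 6, 6, 6 (constant).
So x_n = n^3 + 2n^2 - 5n + 4.
Continuing: 410, 604, 850.
Summing n = 1..9 (9 terms) gives 2406.

2406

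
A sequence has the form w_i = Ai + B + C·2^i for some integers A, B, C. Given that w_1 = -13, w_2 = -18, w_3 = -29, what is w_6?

At i = 1, 2, 3: A + B + 2C = -13; 2A + B + 4C = -18; 3A + B + 8C = -29.
Subtracting the first from the second: A + 2C = -5.
Subtracting the second from the third: A + 4C = -11.
Solving: C = -3, A = 1, then B = -8.
Therefore w_6 = 6 + (-8) + (-3)·64 = -194.

-194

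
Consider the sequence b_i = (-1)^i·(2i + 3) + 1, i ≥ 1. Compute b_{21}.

-44

(-1)^21 = -1; 2i + 3 at i=21 is 45; so b_{21} = -44.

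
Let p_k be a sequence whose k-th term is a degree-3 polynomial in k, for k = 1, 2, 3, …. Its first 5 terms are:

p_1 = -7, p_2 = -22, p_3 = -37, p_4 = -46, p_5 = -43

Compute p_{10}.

362

1st diffs: -15, -15, -9, 3.
2nd diffs: 0, 6, 12.
3rd diffs: 6, 6 (constant).
Newton forward-difference form: p_k = -7 + (-15)·C(k-1,1) + 6·C(k-1,3).
At k = 10: k-1 = 9, so p_{10} = -7 - 135 + 504 = 362.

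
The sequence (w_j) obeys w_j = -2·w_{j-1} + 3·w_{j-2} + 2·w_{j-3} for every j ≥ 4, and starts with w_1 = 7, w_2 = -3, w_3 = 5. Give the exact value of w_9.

Applying the relation repeatedly:
w_4 = -5, w_5 = 19, w_6 = -43, w_7 = 133, w_8 = -357, w_9 = 1027.

1027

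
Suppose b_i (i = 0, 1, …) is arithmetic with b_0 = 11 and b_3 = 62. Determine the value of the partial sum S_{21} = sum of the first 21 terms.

3801

Common difference d = (62 - 11) / (3 - 0) = 17.
b_i = 11 + (i - 0)·17.
b_{20} = 351; S = 21·(11 + 351)/2 = 3801.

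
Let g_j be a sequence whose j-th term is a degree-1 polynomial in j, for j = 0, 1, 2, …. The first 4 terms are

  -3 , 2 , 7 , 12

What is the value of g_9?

1st diffs: 5, 5, 5 (constant).
So g_j = 5j - 3.
Evaluating at j = 9 gives g_9 = 42.

42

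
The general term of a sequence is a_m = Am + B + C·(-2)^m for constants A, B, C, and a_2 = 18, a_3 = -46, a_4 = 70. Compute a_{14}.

The three given values yield: 2A + B + 4C = 18; 3A + B - 8C = -46; 4A + B + 16C = 70.
Subtracting the first from the second: A - 12C = -64.
Subtracting the second from the third: A + 24C = 116.
Solving: C = 5, A = -4, then B = 6.
Therefore a_{14} = -56 + 6 + 5·16384 = 81870.

81870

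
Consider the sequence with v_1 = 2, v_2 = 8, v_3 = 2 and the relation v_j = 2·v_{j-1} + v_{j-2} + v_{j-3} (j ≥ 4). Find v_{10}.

Iterate the recurrence:
v_4 = 14  v_5 = 38  v_6 = 92  v_7 = 236  v_8 = 602  v_9 = 1532  v_{10} = 3902.

3902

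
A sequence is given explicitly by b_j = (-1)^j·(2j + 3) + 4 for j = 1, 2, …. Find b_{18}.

(-1)^18 = 1; 2j + 3 at j=18 is 39; so b_{18} = 43.

43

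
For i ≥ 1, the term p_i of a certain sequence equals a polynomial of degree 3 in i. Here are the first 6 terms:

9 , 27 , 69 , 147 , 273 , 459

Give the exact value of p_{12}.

1st diffs: 18, 42, 78, 126, 186.
2nd diffs: 24, 36, 48, 60.
3rd diffs: 12, 12, 12 (constant).
Newton forward-difference form: p_i = 9 + 18·C(i-1,1) + 24·C(i-1,2) + 12·C(i-1,3).
At i = 12: i-1 = 11, so p_{12} = 9 + 198 + 1320 + 1980 = 3507.

3507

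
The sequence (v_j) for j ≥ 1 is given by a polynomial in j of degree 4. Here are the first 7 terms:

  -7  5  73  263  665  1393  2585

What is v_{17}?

87545

1st diffs: 12, 68, 190, 402, 728, 1192.
2nd diffs: 56, 122, 212, 326, 464.
3rd diffs: 66, 90, 114, 138.
4th diffs: 24, 24, 24 (constant).
So v_j = j^4 + j^3 - 3j^2 - j - 5.
Evaluating at j = 17 gives v_{17} = 87545.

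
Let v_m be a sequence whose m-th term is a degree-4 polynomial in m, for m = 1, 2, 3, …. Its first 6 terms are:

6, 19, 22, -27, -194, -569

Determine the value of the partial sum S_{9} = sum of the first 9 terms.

1st diffs: 13, 3, -49, -167, -375.
2nd diffs: -10, -52, -118, -208.
3rd diffs: -42, -66, -90.
4th diffs: -24, -24 (constant).
So v_m = -m^4 + 3m^3 + 2m^2 + m + 1.
Continuing: -1266, -2423, -4202.
Summing m = 1..9 (9 terms) gives -8634.

-8634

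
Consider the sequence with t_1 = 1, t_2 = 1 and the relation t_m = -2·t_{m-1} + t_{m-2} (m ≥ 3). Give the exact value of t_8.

Compute successive terms:
t_3 = -1  t_4 = 3  t_5 = -7  t_6 = 17  t_7 = -41  t_8 = 99.

99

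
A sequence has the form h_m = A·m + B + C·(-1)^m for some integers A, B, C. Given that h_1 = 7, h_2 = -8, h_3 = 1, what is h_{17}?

-41

Plug in m = 1, 2, 3: A + B - C = 7; 2A + B + C = -8; 3A + B - C = 1.
Subtracting the first from the second: A + 2C = -15.
Subtracting the second from the third: A - 2C = 9.
Solving: C = -6, A = -3, then B = 4.
Therefore h_{17} = -51 + 4 + (-6)·(-1) = -41.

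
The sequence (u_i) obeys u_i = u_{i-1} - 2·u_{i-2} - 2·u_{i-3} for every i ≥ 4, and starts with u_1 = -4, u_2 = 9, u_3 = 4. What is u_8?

168

Iterate the recurrence:
u_4 = -6; u_5 = -32; u_6 = -28; u_7 = 48; u_8 = 168.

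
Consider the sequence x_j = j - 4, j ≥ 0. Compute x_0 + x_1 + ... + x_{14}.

Over j = 0..14: Σj = 105.
Total = (1)·105 + (-4)·15 = 45.

45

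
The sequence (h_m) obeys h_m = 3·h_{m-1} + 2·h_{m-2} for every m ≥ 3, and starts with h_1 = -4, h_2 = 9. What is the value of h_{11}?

537919

Step forward from the initial values:
h_3 = 19  h_4 = 75  h_5 = 263  h_6 = 939  h_7 = 3343  h_8 = 11907  h_9 = 42407  h_{10} = 151035  h_{11} = 537919.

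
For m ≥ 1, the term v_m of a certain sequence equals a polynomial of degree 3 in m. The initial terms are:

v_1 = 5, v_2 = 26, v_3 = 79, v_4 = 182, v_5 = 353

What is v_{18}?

16954

1st diffs: 21, 53, 103, 171.
2nd diffs: 32, 50, 68.
3rd diffs: 18, 18 (constant).
Newton forward-difference form: v_m = 5 + 21·C(m-1,1) + 32·C(m-1,2) + 18·C(m-1,3).
At m = 18: m-1 = 17, so v_{18} = 5 + 357 + 4352 + 12240 = 16954.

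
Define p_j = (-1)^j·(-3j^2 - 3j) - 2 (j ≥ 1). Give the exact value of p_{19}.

(-1)^19 = -1; -3j^2 - 3j at j=19 is -1140; so p_{19} = 1138.

1138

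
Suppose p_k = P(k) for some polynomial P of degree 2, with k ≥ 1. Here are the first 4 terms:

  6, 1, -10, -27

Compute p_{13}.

1st diffs: -5, -11, -17.
2nd diffs: -6, -6 (constant).
Newton forward-difference form: p_k = 6 + (-5)·C(k-1,1) + (-6)·C(k-1,2).
At k = 13: k-1 = 12, so p_{13} = 6 - 60 - 396 = -450.

-450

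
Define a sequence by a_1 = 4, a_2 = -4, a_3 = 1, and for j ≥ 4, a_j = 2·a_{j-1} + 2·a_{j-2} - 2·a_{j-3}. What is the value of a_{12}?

Step forward from the initial values:
a_4 = -14, a_5 = -18, a_6 = -66, a_7 = -140, a_8 = -376, a_9 = -900, a_{10} = -2272, a_{11} = -5592, a_{12} = -13928.

-13928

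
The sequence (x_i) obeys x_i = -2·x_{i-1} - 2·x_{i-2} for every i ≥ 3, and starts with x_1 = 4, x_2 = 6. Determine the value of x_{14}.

-384

Applying the relation repeatedly:
x_3 = -20  x_4 = 28  x_5 = -16  …  x_{11} = -320  x_{12} = 448  x_{13} = -256  x_{14} = -384.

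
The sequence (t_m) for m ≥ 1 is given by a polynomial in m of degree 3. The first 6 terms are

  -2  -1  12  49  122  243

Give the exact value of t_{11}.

1st diffs: 1, 13, 37, 73, 121.
2nd diffs: 12, 24, 36, 48.
3rd diffs: 12, 12, 12 (constant).
Newton forward-difference form: t_m = -2 + 1·C(m-1,1) + 12·C(m-1,2) + 12·C(m-1,3).
At m = 11: m-1 = 10, so t_{11} = -2 + 10 + 540 + 1440 = 1988.

1988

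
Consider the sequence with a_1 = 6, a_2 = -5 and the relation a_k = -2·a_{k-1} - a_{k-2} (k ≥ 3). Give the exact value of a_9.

Compute successive terms:
a_3 = 4;  a_4 = -3;  a_5 = 2;  a_6 = -1;  a_7 = 0;  a_8 = 1;  a_9 = -2.
(Characteristic roots are -1 and -1.)

-2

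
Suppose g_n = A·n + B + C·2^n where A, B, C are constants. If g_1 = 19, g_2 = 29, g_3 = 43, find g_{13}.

At n = 1, 2, 3: A + B + 2C = 19; 2A + B + 4C = 29; 3A + B + 8C = 43.
Subtracting the first from the second: A + 2C = 10.
Subtracting the second from the third: A + 4C = 14.
Solving: C = 2, A = 6, then B = 9.
So g_n = 6·n + 9 + 2·2^n; at n=13 this is 16471.

16471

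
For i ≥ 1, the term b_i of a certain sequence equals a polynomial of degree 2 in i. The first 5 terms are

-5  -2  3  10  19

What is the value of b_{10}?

94

1st diffs: 3, 5, 7, 9.
2nd diffs: 2, 2, 2 (constant).
So b_i = i^2 - 6.
Evaluating at i = 10 gives b_{10} = 94.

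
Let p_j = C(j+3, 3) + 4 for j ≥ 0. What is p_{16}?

973

C(19, 3) = 969, so p_{16} = 973.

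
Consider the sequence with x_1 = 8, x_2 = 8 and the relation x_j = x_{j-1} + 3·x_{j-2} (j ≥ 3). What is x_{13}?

Compute successive terms:
x_3 = 32, x_4 = 56, x_5 = 152, …, x_{10} = 9272, x_{11} = 21464, x_{12} = 49280, x_{13} = 113672.

113672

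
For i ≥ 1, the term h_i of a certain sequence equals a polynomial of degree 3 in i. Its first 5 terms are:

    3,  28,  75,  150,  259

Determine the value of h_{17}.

1st diffs: 25, 47, 75, 109.
2nd diffs: 22, 28, 34.
3rd diffs: 6, 6 (constant).
So h_i = i^3 + 5i^2 + 3i - 6.
Evaluating at i = 17 gives h_{17} = 6403.

6403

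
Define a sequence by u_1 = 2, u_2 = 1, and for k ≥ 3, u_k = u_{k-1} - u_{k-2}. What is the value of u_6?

Iterate the recurrence:
u_3 = -1; u_4 = -2; u_5 = -1; u_6 = 1.

1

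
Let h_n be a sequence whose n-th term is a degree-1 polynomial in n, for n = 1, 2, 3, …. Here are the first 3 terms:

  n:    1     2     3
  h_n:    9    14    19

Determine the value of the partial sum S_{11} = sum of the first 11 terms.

374

1st diffs: 5, 5 (constant).
So h_n = 5n + 4.
Continuing: …, 24, 29, 34, 39, …, h_{11} = 59.
Summing n = 1..11 (11 terms) gives 374.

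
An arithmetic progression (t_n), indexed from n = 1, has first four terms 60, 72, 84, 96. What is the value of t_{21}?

Common difference d = 12.
t_n = 60 + (n - 1)·12.
t_{21} = 60 + 20·12 = 300.

300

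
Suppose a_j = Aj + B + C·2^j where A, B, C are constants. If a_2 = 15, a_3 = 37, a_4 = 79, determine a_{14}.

81939

Plug in j = 2, 3, 4: 2A + B + 4C = 15; 3A + B + 8C = 37; 4A + B + 16C = 79.
Subtracting the first from the second: A + 4C = 22.
Subtracting the second from the third: A + 8C = 42.
Solving: C = 5, A = 2, then B = -9.
So a_j = 2·j + (-9) + 5·2^j; at j=14 this is 81939.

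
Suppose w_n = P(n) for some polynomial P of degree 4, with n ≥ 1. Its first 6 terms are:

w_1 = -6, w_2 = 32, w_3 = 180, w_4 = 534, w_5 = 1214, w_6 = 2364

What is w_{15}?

69504

1st diffs: 38, 148, 354, 680, 1150.
2nd diffs: 110, 206, 326, 470.
3rd diffs: 96, 120, 144.
4th diffs: 24, 24 (constant).
So w_n = n^4 + 6n^3 - 6n^2 - n - 6.
Evaluating at n = 15 gives w_{15} = 69504.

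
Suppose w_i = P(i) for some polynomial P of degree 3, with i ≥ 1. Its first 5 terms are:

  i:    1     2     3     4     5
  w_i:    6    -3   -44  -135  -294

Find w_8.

-1359

1st diffs: -9, -41, -91, -159.
2nd diffs: -32, -50, -68.
3rd diffs: -18, -18 (constant).
Newton forward-difference form: w_i = 6 + (-9)·C(i-1,1) + (-32)·C(i-1,2) + (-18)·C(i-1,3).
At i = 8: i-1 = 7, so w_8 = 6 - 63 - 672 - 630 = -1359.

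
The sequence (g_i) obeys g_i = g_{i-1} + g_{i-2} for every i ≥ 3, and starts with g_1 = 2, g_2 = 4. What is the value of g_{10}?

Step forward from the initial values:
g_3 = 6, g_4 = 10, g_5 = 16, g_6 = 26, g_7 = 42, g_8 = 68, g_9 = 110, g_{10} = 178.

178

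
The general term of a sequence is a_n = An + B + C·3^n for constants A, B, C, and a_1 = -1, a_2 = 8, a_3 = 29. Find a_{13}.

1594355

At n = 1, 2, 3: A + B + 3C = -1; 2A + B + 9C = 8; 3A + B + 27C = 29.
Subtracting the first from the second: A + 6C = 9.
Subtracting the second from the third: A + 18C = 21.
Solving: C = 1, A = 3, then B = -7.
Therefore a_{13} = 39 + (-7) + 1·1594323 = 1594355.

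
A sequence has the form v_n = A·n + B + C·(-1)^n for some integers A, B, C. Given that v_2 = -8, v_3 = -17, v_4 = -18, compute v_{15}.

-77

The three given values yield: 2A + B + C = -8; 3A + B - C = -17; 4A + B + C = -18.
Subtracting the first from the second: A - 2C = -9.
Subtracting the second from the third: A + 2C = -1.
Solving: C = 2, A = -5, then B = 0.
Therefore v_{15} = -75 + 0 + 2·(-1) = -77.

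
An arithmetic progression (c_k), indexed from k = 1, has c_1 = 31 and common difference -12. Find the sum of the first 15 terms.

-795

c_k = 31 + (k - 1)·(-12).
c_{15} = -137; S = 15·(31 + (-137))/2 = -795.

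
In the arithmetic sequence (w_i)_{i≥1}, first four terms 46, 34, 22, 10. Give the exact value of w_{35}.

-362

Common difference d = -12.
w_i = 46 + (i - 1)·(-12).
w_{35} = 46 + 34·(-12) = -362.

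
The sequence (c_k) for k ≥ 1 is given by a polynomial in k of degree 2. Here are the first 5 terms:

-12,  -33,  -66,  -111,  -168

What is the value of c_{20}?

1st diffs: -21, -33, -45, -57.
2nd diffs: -12, -12, -12 (constant).
Newton forward-difference form: c_k = -12 + (-21)·C(k-1,1) + (-12)·C(k-1,2).
At k = 20: k-1 = 19, so c_{20} = -12 - 399 - 2052 = -2463.

-2463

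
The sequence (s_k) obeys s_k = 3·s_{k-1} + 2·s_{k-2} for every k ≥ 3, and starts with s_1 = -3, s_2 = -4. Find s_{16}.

Iterate the recurrence:
s_3 = -18; s_4 = -62; s_5 = -222; …; s_{13} = -5743182; s_{14} = -20454646; s_{15} = -72850302; s_{16} = -259460198.

-259460198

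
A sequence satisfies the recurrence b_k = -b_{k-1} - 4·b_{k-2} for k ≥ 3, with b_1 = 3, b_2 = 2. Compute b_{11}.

Iterate the recurrence:
b_3 = -14  b_4 = 6  b_5 = 50  b_6 = -74  b_7 = -126  b_8 = 422  b_9 = 82  b_{10} = -1770  b_{11} = 1442.

1442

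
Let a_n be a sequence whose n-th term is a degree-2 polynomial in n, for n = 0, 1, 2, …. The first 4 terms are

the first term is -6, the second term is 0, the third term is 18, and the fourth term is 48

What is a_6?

210

1st diffs: 6, 18, 30.
2nd diffs: 12, 12 (constant).
Newton forward-difference form: a_n = -6 + 6·C(n,1) + 12·C(n,2).
At n = 6: n = 6, so a_6 = -6 + 36 + 180 = 210.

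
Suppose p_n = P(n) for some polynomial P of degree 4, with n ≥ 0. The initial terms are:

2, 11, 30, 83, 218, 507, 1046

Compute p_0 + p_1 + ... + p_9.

12713

1st diffs: 9, 19, 53, 135, 289, 539.
2nd diffs: 10, 34, 82, 154, 250.
3rd diffs: 24, 48, 72, 96.
4th diffs: 24, 24, 24 (constant).
Newton forward-difference form: p_n = 2 + 9·C(n,1) + 10·C(n,2) + 24·C(n,3) + 24·C(n,4).
Continuing: 1955, 3378, 5483.
Summing n = 0..9 (10 terms) gives 12713.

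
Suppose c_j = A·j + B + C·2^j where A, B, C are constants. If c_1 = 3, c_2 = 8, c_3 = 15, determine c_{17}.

Plug in j = 1, 2, 3: A + B + 2C = 3; 2A + B + 4C = 8; 3A + B + 8C = 15.
Subtracting the first from the second: A + 2C = 5.
Subtracting the second from the third: A + 4C = 7.
Solving: C = 1, A = 3, then B = -2.
Hence c_{17} = 3·17 + (-2) + 1·131072 = 131121.

131121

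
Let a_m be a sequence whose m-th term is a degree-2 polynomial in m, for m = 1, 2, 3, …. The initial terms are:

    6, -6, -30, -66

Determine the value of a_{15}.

1st diffs: -12, -24, -36.
2nd diffs: -12, -12 (constant).
Newton forward-difference form: a_m = 6 + (-12)·C(m-1,1) + (-12)·C(m-1,2).
At m = 15: m-1 = 14, so a_{15} = 6 - 168 - 1092 = -1254.

-1254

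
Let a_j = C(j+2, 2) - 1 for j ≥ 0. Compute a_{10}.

65

C(12, 2) = 66, so a_{10} = 65.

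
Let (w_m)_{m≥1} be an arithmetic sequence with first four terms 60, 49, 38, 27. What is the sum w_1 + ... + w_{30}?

Common difference d = -11.
w_m = 60 + (m - 1)·(-11).
w_{30} = -259; S = 30·(60 + (-259))/2 = -2985.

-2985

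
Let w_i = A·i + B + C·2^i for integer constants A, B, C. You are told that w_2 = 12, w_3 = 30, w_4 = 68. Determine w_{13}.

Write the equations: 2A + B + 4C = 12; 3A + B + 8C = 30; 4A + B + 16C = 68.
Subtracting the first from the second: A + 4C = 18.
Subtracting the second from the third: A + 8C = 38.
Solving: C = 5, A = -2, then B = -4.
Hence w_{13} = -2·13 + (-4) + 5·8192 = 40930.

40930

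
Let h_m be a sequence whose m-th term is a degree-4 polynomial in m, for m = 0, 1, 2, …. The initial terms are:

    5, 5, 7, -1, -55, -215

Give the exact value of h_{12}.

1st diffs: 0, 2, -8, -54, -160.
2nd diffs: 2, -10, -46, -106.
3rd diffs: -12, -36, -60.
4th diffs: -24, -24 (constant).
Newton forward-difference form: h_m = 5 + 2·C(m,2) + (-12)·C(m,3) + (-24)·C(m,4).
At m = 12: m = 12, so h_{12} = 5 + 132 - 2640 - 11880 = -14383.

-14383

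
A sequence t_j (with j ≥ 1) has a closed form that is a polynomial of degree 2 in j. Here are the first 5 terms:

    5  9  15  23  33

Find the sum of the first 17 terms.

1st diffs: 4, 6, 8, 10.
2nd diffs: 2, 2, 2 (constant).
So t_j = j^2 + j + 3.
Continuing: …, 45, 59, 75, 93, …, t_{17} = 309.
Summing j = 1..17 (17 terms) gives 1989.

1989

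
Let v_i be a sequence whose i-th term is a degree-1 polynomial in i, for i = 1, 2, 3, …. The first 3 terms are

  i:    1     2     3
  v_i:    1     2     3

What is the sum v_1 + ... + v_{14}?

1st diffs: 1, 1 (constant).
So v_i = i.
Continuing: …, 4, 5, 6, 7, …, v_{14} = 14.
Summing i = 1..14 (14 terms) gives 105.

105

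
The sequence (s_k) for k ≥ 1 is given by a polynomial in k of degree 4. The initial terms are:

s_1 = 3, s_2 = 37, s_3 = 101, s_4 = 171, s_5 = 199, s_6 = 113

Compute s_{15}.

1st diffs: 34, 64, 70, 28, -86.
2nd diffs: 30, 6, -42, -114.
3rd diffs: -24, -48, -72.
4th diffs: -24, -24 (constant).
So s_k = -k^4 + 6k^3 + 4k^2 - 5k - 1.
Evaluating at k = 15 gives s_{15} = -29551.

-29551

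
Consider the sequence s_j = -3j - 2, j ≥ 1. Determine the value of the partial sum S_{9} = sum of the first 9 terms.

-153

Over j = 1..9: Σj = 45.
Total = (-3)·45 + (-2)·9 = -153.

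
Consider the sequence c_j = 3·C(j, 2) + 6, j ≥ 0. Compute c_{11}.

171

C(11, 2) = 55, so c_{11} = 171.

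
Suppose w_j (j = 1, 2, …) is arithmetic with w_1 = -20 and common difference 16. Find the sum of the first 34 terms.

8296

w_j = -20 + (j - 1)·16.
w_{34} = 508; S = 34·(-20 + 508)/2 = 8296.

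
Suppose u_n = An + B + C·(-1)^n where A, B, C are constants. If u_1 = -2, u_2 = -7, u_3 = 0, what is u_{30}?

21

The three given values yield: A + B - C = -2; 2A + B + C = -7; 3A + B - C = 0.
Subtracting the first from the second: A + 2C = -5.
Subtracting the second from the third: A - 2C = 7.
Solving: C = -3, A = 1, then B = -6.
Hence u_{30} = 1·30 + (-6) + (-3)·1 = 21.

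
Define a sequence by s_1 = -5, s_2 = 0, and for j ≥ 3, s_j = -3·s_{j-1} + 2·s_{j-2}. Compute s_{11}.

-223630

Iterate the recurrence:
s_3 = -10;  s_4 = 30;  s_5 = -110;  s_6 = 390;  s_7 = -1390;  s_8 = 4950;  s_9 = -17630;  s_{10} = 62790;  s_{11} = -223630.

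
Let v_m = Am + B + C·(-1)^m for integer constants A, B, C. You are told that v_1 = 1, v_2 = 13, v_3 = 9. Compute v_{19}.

73

The three given values yield: A + B - C = 1; 2A + B + C = 13; 3A + B - C = 9.
Subtracting the first from the second: A + 2C = 12.
Subtracting the second from the third: A - 2C = -4.
Solving: C = 4, A = 4, then B = 1.
So v_m = 4·m + 1 + 4·(-1)^m; at m=19 this is 73.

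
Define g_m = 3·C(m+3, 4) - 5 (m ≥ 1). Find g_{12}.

C(15, 4) = 1365, so g_{12} = 4090.

4090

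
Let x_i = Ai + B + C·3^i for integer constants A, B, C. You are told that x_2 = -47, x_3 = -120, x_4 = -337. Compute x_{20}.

The three given values yield: 2A + B + 9C = -47; 3A + B + 27C = -120; 4A + B + 81C = -337.
Subtracting the first from the second: A + 18C = -73.
Subtracting the second from the third: A + 54C = -217.
Solving: C = -4, A = -1, then B = -9.
Hence x_{20} = -1·20 + (-9) + (-4)·3486784401 = -13947137633.

-13947137633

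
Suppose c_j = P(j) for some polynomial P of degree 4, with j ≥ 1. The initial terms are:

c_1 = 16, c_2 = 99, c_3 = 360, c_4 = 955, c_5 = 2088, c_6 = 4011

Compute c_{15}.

122208

1st diffs: 83, 261, 595, 1133, 1923.
2nd diffs: 178, 334, 538, 790.
3rd diffs: 156, 204, 252.
4th diffs: 48, 48 (constant).
Newton forward-difference form: c_j = 16 + 83·C(j-1,1) + 178·C(j-1,2) + 156·C(j-1,3) + 48·C(j-1,4).
At j = 15: j-1 = 14, so c_{15} = 16 + 1162 + 16198 + 56784 + 48048 = 122208.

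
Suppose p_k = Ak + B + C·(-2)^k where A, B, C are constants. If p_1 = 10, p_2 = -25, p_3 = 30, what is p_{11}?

10190

Write the equations: A + B - 2C = 10; 2A + B + 4C = -25; 3A + B - 8C = 30.
Subtracting the first from the second: A + 6C = -35.
Subtracting the second from the third: A - 12C = 55.
Solving: C = -5, A = -5, then B = 5.
Therefore p_{11} = -55 + 5 + (-5)·(-2048) = 10190.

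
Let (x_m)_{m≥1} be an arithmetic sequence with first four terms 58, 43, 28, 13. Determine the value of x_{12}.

-107

Common difference d = -15.
x_m = 58 + (m - 1)·(-15).
x_{12} = 58 + 11·(-15) = -107.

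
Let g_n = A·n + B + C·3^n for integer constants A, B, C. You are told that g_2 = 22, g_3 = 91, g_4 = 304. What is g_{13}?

The three given values yield: 2A + B + 9C = 22; 3A + B + 27C = 91; 4A + B + 81C = 304.
Subtracting the first from the second: A + 18C = 69.
Subtracting the second from the third: A + 54C = 213.
Solving: C = 4, A = -3, then B = -8.
So g_n = -3·n + (-8) + 4·3^n; at n=13 this is 6377245.

6377245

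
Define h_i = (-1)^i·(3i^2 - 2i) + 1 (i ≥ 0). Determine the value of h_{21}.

(-1)^21 = -1; 3i^2 - 2i at i=21 is 1281; so h_{21} = -1280.

-1280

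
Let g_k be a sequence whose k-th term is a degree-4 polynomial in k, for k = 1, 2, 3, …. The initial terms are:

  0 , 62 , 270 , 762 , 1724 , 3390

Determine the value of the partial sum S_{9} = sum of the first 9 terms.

1st diffs: 62, 208, 492, 962, 1666.
2nd diffs: 146, 284, 470, 704.
3rd diffs: 138, 186, 234.
4th diffs: 48, 48 (constant).
So g_k = 2k^4 + 3k^3 + 5k^2 - 4k - 6.
Continuing: 6042, 10010, 15672.
Summing k = 1..9 (9 terms) gives 37932.

37932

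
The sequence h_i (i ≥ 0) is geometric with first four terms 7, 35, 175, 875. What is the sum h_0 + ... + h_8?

3417967

Common ratio r = 5.
h_i = 7·5^(i-0).
S = 7·(5^9 - 1)/(5 - 1) = 7·(1953125 - 1)/(4) = 3417967.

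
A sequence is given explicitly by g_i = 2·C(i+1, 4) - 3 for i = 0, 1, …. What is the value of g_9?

417

C(10, 4) = 210, so g_9 = 417.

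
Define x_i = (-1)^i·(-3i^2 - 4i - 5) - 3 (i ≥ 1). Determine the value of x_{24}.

(-1)^24 = 1; -3i^2 - 4i - 5 at i=24 is -1829; so x_{24} = -1832.

-1832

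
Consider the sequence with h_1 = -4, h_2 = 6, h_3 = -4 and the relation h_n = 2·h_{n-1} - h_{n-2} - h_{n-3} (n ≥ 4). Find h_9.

Compute successive terms:
h_4 = -10  h_5 = -22  h_6 = -30  h_7 = -28  h_8 = -4  h_9 = 50.

50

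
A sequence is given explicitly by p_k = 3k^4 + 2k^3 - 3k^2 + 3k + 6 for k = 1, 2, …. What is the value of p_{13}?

89615

p_{13} = 3·13^4 + 2·13^3 - 3·13^2 + 3·13 + 6 = 89615.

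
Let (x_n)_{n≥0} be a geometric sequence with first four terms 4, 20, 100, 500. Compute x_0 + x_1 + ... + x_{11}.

244140624

Common ratio r = 5.
x_n = 4·5^(n-0).
S = 4·(5^12 - 1)/(5 - 1) = 4·(244140625 - 1)/(4) = 244140624.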